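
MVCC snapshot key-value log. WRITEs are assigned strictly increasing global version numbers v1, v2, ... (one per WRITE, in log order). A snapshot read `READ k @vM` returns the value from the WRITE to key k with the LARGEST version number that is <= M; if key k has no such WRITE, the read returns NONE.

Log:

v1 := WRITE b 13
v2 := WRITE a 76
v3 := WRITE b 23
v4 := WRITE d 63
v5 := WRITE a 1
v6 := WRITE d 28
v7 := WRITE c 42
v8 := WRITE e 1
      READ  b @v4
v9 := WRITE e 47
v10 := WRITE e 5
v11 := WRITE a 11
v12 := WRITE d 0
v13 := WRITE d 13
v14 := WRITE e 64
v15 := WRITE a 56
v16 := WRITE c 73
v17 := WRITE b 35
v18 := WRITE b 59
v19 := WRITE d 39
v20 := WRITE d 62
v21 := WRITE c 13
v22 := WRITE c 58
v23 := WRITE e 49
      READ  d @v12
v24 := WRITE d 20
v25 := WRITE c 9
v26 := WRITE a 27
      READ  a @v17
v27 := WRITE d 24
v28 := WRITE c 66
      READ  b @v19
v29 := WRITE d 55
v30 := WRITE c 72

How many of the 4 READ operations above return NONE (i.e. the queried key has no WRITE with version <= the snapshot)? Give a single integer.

v1: WRITE b=13  (b history now [(1, 13)])
v2: WRITE a=76  (a history now [(2, 76)])
v3: WRITE b=23  (b history now [(1, 13), (3, 23)])
v4: WRITE d=63  (d history now [(4, 63)])
v5: WRITE a=1  (a history now [(2, 76), (5, 1)])
v6: WRITE d=28  (d history now [(4, 63), (6, 28)])
v7: WRITE c=42  (c history now [(7, 42)])
v8: WRITE e=1  (e history now [(8, 1)])
READ b @v4: history=[(1, 13), (3, 23)] -> pick v3 -> 23
v9: WRITE e=47  (e history now [(8, 1), (9, 47)])
v10: WRITE e=5  (e history now [(8, 1), (9, 47), (10, 5)])
v11: WRITE a=11  (a history now [(2, 76), (5, 1), (11, 11)])
v12: WRITE d=0  (d history now [(4, 63), (6, 28), (12, 0)])
v13: WRITE d=13  (d history now [(4, 63), (6, 28), (12, 0), (13, 13)])
v14: WRITE e=64  (e history now [(8, 1), (9, 47), (10, 5), (14, 64)])
v15: WRITE a=56  (a history now [(2, 76), (5, 1), (11, 11), (15, 56)])
v16: WRITE c=73  (c history now [(7, 42), (16, 73)])
v17: WRITE b=35  (b history now [(1, 13), (3, 23), (17, 35)])
v18: WRITE b=59  (b history now [(1, 13), (3, 23), (17, 35), (18, 59)])
v19: WRITE d=39  (d history now [(4, 63), (6, 28), (12, 0), (13, 13), (19, 39)])
v20: WRITE d=62  (d history now [(4, 63), (6, 28), (12, 0), (13, 13), (19, 39), (20, 62)])
v21: WRITE c=13  (c history now [(7, 42), (16, 73), (21, 13)])
v22: WRITE c=58  (c history now [(7, 42), (16, 73), (21, 13), (22, 58)])
v23: WRITE e=49  (e history now [(8, 1), (9, 47), (10, 5), (14, 64), (23, 49)])
READ d @v12: history=[(4, 63), (6, 28), (12, 0), (13, 13), (19, 39), (20, 62)] -> pick v12 -> 0
v24: WRITE d=20  (d history now [(4, 63), (6, 28), (12, 0), (13, 13), (19, 39), (20, 62), (24, 20)])
v25: WRITE c=9  (c history now [(7, 42), (16, 73), (21, 13), (22, 58), (25, 9)])
v26: WRITE a=27  (a history now [(2, 76), (5, 1), (11, 11), (15, 56), (26, 27)])
READ a @v17: history=[(2, 76), (5, 1), (11, 11), (15, 56), (26, 27)] -> pick v15 -> 56
v27: WRITE d=24  (d history now [(4, 63), (6, 28), (12, 0), (13, 13), (19, 39), (20, 62), (24, 20), (27, 24)])
v28: WRITE c=66  (c history now [(7, 42), (16, 73), (21, 13), (22, 58), (25, 9), (28, 66)])
READ b @v19: history=[(1, 13), (3, 23), (17, 35), (18, 59)] -> pick v18 -> 59
v29: WRITE d=55  (d history now [(4, 63), (6, 28), (12, 0), (13, 13), (19, 39), (20, 62), (24, 20), (27, 24), (29, 55)])
v30: WRITE c=72  (c history now [(7, 42), (16, 73), (21, 13), (22, 58), (25, 9), (28, 66), (30, 72)])
Read results in order: ['23', '0', '56', '59']
NONE count = 0

Answer: 0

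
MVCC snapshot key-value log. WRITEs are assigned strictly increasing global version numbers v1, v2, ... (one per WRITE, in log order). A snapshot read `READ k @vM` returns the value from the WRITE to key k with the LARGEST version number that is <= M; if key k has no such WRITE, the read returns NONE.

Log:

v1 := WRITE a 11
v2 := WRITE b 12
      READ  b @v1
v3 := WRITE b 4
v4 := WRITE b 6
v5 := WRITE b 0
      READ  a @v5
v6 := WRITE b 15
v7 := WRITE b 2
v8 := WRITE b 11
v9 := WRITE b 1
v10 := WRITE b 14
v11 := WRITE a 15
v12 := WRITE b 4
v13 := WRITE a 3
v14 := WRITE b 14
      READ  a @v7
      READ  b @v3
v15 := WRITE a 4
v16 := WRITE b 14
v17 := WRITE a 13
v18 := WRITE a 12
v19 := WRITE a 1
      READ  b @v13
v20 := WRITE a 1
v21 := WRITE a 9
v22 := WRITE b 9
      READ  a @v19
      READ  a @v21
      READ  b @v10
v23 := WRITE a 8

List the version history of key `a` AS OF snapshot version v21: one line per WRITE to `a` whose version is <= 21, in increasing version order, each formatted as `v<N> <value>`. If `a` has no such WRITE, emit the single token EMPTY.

Answer: v1 11
v11 15
v13 3
v15 4
v17 13
v18 12
v19 1
v20 1
v21 9

Derivation:
Scan writes for key=a with version <= 21:
  v1 WRITE a 11 -> keep
  v2 WRITE b 12 -> skip
  v3 WRITE b 4 -> skip
  v4 WRITE b 6 -> skip
  v5 WRITE b 0 -> skip
  v6 WRITE b 15 -> skip
  v7 WRITE b 2 -> skip
  v8 WRITE b 11 -> skip
  v9 WRITE b 1 -> skip
  v10 WRITE b 14 -> skip
  v11 WRITE a 15 -> keep
  v12 WRITE b 4 -> skip
  v13 WRITE a 3 -> keep
  v14 WRITE b 14 -> skip
  v15 WRITE a 4 -> keep
  v16 WRITE b 14 -> skip
  v17 WRITE a 13 -> keep
  v18 WRITE a 12 -> keep
  v19 WRITE a 1 -> keep
  v20 WRITE a 1 -> keep
  v21 WRITE a 9 -> keep
  v22 WRITE b 9 -> skip
  v23 WRITE a 8 -> drop (> snap)
Collected: [(1, 11), (11, 15), (13, 3), (15, 4), (17, 13), (18, 12), (19, 1), (20, 1), (21, 9)]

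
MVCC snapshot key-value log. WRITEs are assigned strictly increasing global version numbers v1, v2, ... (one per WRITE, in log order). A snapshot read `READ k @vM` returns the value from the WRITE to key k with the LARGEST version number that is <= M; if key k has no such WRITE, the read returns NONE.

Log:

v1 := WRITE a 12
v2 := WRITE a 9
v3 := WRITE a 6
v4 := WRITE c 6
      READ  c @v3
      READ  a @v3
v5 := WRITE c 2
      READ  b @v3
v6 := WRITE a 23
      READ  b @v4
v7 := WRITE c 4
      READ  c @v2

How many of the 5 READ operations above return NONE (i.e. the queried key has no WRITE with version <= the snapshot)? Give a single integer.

Answer: 4

Derivation:
v1: WRITE a=12  (a history now [(1, 12)])
v2: WRITE a=9  (a history now [(1, 12), (2, 9)])
v3: WRITE a=6  (a history now [(1, 12), (2, 9), (3, 6)])
v4: WRITE c=6  (c history now [(4, 6)])
READ c @v3: history=[(4, 6)] -> no version <= 3 -> NONE
READ a @v3: history=[(1, 12), (2, 9), (3, 6)] -> pick v3 -> 6
v5: WRITE c=2  (c history now [(4, 6), (5, 2)])
READ b @v3: history=[] -> no version <= 3 -> NONE
v6: WRITE a=23  (a history now [(1, 12), (2, 9), (3, 6), (6, 23)])
READ b @v4: history=[] -> no version <= 4 -> NONE
v7: WRITE c=4  (c history now [(4, 6), (5, 2), (7, 4)])
READ c @v2: history=[(4, 6), (5, 2), (7, 4)] -> no version <= 2 -> NONE
Read results in order: ['NONE', '6', 'NONE', 'NONE', 'NONE']
NONE count = 4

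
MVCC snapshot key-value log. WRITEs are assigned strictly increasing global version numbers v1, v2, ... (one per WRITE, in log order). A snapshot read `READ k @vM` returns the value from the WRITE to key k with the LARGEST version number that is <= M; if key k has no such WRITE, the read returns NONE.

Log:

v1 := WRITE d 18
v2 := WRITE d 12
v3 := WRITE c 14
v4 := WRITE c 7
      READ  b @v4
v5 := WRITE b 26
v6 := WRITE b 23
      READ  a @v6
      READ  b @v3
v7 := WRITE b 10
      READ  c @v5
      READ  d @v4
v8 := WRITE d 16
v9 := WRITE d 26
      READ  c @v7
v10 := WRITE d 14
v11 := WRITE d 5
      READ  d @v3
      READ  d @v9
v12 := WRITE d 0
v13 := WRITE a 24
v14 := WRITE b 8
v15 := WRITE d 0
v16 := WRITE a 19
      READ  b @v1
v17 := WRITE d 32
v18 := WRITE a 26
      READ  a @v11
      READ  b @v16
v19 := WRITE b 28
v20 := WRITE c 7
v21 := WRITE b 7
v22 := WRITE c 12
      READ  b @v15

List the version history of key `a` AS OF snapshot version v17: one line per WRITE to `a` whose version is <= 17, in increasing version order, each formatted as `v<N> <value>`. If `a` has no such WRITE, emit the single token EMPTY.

Answer: v13 24
v16 19

Derivation:
Scan writes for key=a with version <= 17:
  v1 WRITE d 18 -> skip
  v2 WRITE d 12 -> skip
  v3 WRITE c 14 -> skip
  v4 WRITE c 7 -> skip
  v5 WRITE b 26 -> skip
  v6 WRITE b 23 -> skip
  v7 WRITE b 10 -> skip
  v8 WRITE d 16 -> skip
  v9 WRITE d 26 -> skip
  v10 WRITE d 14 -> skip
  v11 WRITE d 5 -> skip
  v12 WRITE d 0 -> skip
  v13 WRITE a 24 -> keep
  v14 WRITE b 8 -> skip
  v15 WRITE d 0 -> skip
  v16 WRITE a 19 -> keep
  v17 WRITE d 32 -> skip
  v18 WRITE a 26 -> drop (> snap)
  v19 WRITE b 28 -> skip
  v20 WRITE c 7 -> skip
  v21 WRITE b 7 -> skip
  v22 WRITE c 12 -> skip
Collected: [(13, 24), (16, 19)]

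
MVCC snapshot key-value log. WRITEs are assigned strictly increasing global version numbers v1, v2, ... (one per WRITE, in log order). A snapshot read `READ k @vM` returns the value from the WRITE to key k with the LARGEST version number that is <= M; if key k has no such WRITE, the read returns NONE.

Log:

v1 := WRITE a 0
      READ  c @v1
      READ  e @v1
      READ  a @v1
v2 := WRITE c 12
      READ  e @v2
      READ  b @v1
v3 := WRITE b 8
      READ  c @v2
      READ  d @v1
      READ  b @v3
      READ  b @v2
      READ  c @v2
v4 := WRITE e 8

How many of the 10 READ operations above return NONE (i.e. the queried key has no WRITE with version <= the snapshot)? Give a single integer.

Answer: 6

Derivation:
v1: WRITE a=0  (a history now [(1, 0)])
READ c @v1: history=[] -> no version <= 1 -> NONE
READ e @v1: history=[] -> no version <= 1 -> NONE
READ a @v1: history=[(1, 0)] -> pick v1 -> 0
v2: WRITE c=12  (c history now [(2, 12)])
READ e @v2: history=[] -> no version <= 2 -> NONE
READ b @v1: history=[] -> no version <= 1 -> NONE
v3: WRITE b=8  (b history now [(3, 8)])
READ c @v2: history=[(2, 12)] -> pick v2 -> 12
READ d @v1: history=[] -> no version <= 1 -> NONE
READ b @v3: history=[(3, 8)] -> pick v3 -> 8
READ b @v2: history=[(3, 8)] -> no version <= 2 -> NONE
READ c @v2: history=[(2, 12)] -> pick v2 -> 12
v4: WRITE e=8  (e history now [(4, 8)])
Read results in order: ['NONE', 'NONE', '0', 'NONE', 'NONE', '12', 'NONE', '8', 'NONE', '12']
NONE count = 6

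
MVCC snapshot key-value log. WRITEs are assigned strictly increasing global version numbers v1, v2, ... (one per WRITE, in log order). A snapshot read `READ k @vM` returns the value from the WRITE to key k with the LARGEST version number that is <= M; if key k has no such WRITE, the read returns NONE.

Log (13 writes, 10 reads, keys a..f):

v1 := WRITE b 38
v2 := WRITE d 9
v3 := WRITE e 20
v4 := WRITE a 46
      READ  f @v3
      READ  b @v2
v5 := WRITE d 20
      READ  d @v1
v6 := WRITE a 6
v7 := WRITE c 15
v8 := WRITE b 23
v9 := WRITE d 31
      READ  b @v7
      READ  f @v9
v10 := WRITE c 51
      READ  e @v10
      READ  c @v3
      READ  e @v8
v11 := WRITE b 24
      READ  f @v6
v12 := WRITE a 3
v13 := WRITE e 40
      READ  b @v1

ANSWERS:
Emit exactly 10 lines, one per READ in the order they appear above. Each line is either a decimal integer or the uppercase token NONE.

Answer: NONE
38
NONE
38
NONE
20
NONE
20
NONE
38

Derivation:
v1: WRITE b=38  (b history now [(1, 38)])
v2: WRITE d=9  (d history now [(2, 9)])
v3: WRITE e=20  (e history now [(3, 20)])
v4: WRITE a=46  (a history now [(4, 46)])
READ f @v3: history=[] -> no version <= 3 -> NONE
READ b @v2: history=[(1, 38)] -> pick v1 -> 38
v5: WRITE d=20  (d history now [(2, 9), (5, 20)])
READ d @v1: history=[(2, 9), (5, 20)] -> no version <= 1 -> NONE
v6: WRITE a=6  (a history now [(4, 46), (6, 6)])
v7: WRITE c=15  (c history now [(7, 15)])
v8: WRITE b=23  (b history now [(1, 38), (8, 23)])
v9: WRITE d=31  (d history now [(2, 9), (5, 20), (9, 31)])
READ b @v7: history=[(1, 38), (8, 23)] -> pick v1 -> 38
READ f @v9: history=[] -> no version <= 9 -> NONE
v10: WRITE c=51  (c history now [(7, 15), (10, 51)])
READ e @v10: history=[(3, 20)] -> pick v3 -> 20
READ c @v3: history=[(7, 15), (10, 51)] -> no version <= 3 -> NONE
READ e @v8: history=[(3, 20)] -> pick v3 -> 20
v11: WRITE b=24  (b history now [(1, 38), (8, 23), (11, 24)])
READ f @v6: history=[] -> no version <= 6 -> NONE
v12: WRITE a=3  (a history now [(4, 46), (6, 6), (12, 3)])
v13: WRITE e=40  (e history now [(3, 20), (13, 40)])
READ b @v1: history=[(1, 38), (8, 23), (11, 24)] -> pick v1 -> 38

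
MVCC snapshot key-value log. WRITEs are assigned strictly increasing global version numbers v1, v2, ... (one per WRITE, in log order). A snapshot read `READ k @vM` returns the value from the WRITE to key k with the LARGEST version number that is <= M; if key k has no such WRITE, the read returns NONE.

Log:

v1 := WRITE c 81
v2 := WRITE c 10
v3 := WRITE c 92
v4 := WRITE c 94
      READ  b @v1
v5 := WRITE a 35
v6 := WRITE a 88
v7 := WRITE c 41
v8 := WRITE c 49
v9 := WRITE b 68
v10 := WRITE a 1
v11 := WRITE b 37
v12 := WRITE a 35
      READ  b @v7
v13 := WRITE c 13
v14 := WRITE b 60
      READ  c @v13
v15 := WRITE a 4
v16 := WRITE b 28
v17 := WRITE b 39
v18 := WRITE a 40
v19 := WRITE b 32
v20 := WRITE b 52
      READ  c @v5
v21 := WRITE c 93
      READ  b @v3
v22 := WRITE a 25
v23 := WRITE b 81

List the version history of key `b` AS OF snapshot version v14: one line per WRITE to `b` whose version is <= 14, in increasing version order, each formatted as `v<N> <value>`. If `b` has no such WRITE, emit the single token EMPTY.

Scan writes for key=b with version <= 14:
  v1 WRITE c 81 -> skip
  v2 WRITE c 10 -> skip
  v3 WRITE c 92 -> skip
  v4 WRITE c 94 -> skip
  v5 WRITE a 35 -> skip
  v6 WRITE a 88 -> skip
  v7 WRITE c 41 -> skip
  v8 WRITE c 49 -> skip
  v9 WRITE b 68 -> keep
  v10 WRITE a 1 -> skip
  v11 WRITE b 37 -> keep
  v12 WRITE a 35 -> skip
  v13 WRITE c 13 -> skip
  v14 WRITE b 60 -> keep
  v15 WRITE a 4 -> skip
  v16 WRITE b 28 -> drop (> snap)
  v17 WRITE b 39 -> drop (> snap)
  v18 WRITE a 40 -> skip
  v19 WRITE b 32 -> drop (> snap)
  v20 WRITE b 52 -> drop (> snap)
  v21 WRITE c 93 -> skip
  v22 WRITE a 25 -> skip
  v23 WRITE b 81 -> drop (> snap)
Collected: [(9, 68), (11, 37), (14, 60)]

Answer: v9 68
v11 37
v14 60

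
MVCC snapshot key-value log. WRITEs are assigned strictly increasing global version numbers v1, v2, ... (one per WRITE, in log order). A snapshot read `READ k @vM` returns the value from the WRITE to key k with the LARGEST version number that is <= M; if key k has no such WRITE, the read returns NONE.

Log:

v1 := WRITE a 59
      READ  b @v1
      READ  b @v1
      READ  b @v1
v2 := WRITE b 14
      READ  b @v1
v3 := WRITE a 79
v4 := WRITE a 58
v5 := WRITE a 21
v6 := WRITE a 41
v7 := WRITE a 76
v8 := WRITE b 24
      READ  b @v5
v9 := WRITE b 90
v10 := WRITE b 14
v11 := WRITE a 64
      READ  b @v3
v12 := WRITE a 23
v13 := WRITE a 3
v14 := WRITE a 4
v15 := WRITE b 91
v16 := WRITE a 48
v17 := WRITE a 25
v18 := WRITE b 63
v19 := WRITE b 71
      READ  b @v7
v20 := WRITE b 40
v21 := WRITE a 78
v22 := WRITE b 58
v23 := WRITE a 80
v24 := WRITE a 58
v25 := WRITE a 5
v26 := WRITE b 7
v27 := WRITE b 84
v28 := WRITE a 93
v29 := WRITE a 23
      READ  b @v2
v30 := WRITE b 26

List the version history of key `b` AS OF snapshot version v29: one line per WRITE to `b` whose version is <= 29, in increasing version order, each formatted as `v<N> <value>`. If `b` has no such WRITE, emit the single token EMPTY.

Answer: v2 14
v8 24
v9 90
v10 14
v15 91
v18 63
v19 71
v20 40
v22 58
v26 7
v27 84

Derivation:
Scan writes for key=b with version <= 29:
  v1 WRITE a 59 -> skip
  v2 WRITE b 14 -> keep
  v3 WRITE a 79 -> skip
  v4 WRITE a 58 -> skip
  v5 WRITE a 21 -> skip
  v6 WRITE a 41 -> skip
  v7 WRITE a 76 -> skip
  v8 WRITE b 24 -> keep
  v9 WRITE b 90 -> keep
  v10 WRITE b 14 -> keep
  v11 WRITE a 64 -> skip
  v12 WRITE a 23 -> skip
  v13 WRITE a 3 -> skip
  v14 WRITE a 4 -> skip
  v15 WRITE b 91 -> keep
  v16 WRITE a 48 -> skip
  v17 WRITE a 25 -> skip
  v18 WRITE b 63 -> keep
  v19 WRITE b 71 -> keep
  v20 WRITE b 40 -> keep
  v21 WRITE a 78 -> skip
  v22 WRITE b 58 -> keep
  v23 WRITE a 80 -> skip
  v24 WRITE a 58 -> skip
  v25 WRITE a 5 -> skip
  v26 WRITE b 7 -> keep
  v27 WRITE b 84 -> keep
  v28 WRITE a 93 -> skip
  v29 WRITE a 23 -> skip
  v30 WRITE b 26 -> drop (> snap)
Collected: [(2, 14), (8, 24), (9, 90), (10, 14), (15, 91), (18, 63), (19, 71), (20, 40), (22, 58), (26, 7), (27, 84)]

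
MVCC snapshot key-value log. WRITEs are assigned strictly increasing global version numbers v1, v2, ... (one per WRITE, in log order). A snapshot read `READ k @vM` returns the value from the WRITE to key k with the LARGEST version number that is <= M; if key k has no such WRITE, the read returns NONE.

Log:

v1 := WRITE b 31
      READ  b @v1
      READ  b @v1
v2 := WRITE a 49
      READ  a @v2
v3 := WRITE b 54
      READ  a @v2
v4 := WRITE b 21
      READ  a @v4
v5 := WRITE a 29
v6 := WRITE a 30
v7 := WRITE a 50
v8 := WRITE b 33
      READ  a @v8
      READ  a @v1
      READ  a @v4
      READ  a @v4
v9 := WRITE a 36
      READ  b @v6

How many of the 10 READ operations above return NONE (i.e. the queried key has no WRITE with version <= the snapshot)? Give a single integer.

Answer: 1

Derivation:
v1: WRITE b=31  (b history now [(1, 31)])
READ b @v1: history=[(1, 31)] -> pick v1 -> 31
READ b @v1: history=[(1, 31)] -> pick v1 -> 31
v2: WRITE a=49  (a history now [(2, 49)])
READ a @v2: history=[(2, 49)] -> pick v2 -> 49
v3: WRITE b=54  (b history now [(1, 31), (3, 54)])
READ a @v2: history=[(2, 49)] -> pick v2 -> 49
v4: WRITE b=21  (b history now [(1, 31), (3, 54), (4, 21)])
READ a @v4: history=[(2, 49)] -> pick v2 -> 49
v5: WRITE a=29  (a history now [(2, 49), (5, 29)])
v6: WRITE a=30  (a history now [(2, 49), (5, 29), (6, 30)])
v7: WRITE a=50  (a history now [(2, 49), (5, 29), (6, 30), (7, 50)])
v8: WRITE b=33  (b history now [(1, 31), (3, 54), (4, 21), (8, 33)])
READ a @v8: history=[(2, 49), (5, 29), (6, 30), (7, 50)] -> pick v7 -> 50
READ a @v1: history=[(2, 49), (5, 29), (6, 30), (7, 50)] -> no version <= 1 -> NONE
READ a @v4: history=[(2, 49), (5, 29), (6, 30), (7, 50)] -> pick v2 -> 49
READ a @v4: history=[(2, 49), (5, 29), (6, 30), (7, 50)] -> pick v2 -> 49
v9: WRITE a=36  (a history now [(2, 49), (5, 29), (6, 30), (7, 50), (9, 36)])
READ b @v6: history=[(1, 31), (3, 54), (4, 21), (8, 33)] -> pick v4 -> 21
Read results in order: ['31', '31', '49', '49', '49', '50', 'NONE', '49', '49', '21']
NONE count = 1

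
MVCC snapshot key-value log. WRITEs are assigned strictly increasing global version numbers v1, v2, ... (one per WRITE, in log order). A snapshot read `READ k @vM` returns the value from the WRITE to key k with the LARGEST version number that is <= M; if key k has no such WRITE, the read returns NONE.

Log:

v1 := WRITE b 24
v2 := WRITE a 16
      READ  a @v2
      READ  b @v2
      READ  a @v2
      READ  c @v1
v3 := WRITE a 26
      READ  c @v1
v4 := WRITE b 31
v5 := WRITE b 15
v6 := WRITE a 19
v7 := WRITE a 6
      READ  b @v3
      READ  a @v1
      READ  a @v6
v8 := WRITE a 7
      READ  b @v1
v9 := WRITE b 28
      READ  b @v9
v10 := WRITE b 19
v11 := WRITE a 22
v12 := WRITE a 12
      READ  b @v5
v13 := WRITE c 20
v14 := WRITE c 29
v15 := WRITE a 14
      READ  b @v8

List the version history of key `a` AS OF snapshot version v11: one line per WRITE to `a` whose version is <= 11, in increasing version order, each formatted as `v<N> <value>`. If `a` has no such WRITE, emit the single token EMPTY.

Answer: v2 16
v3 26
v6 19
v7 6
v8 7
v11 22

Derivation:
Scan writes for key=a with version <= 11:
  v1 WRITE b 24 -> skip
  v2 WRITE a 16 -> keep
  v3 WRITE a 26 -> keep
  v4 WRITE b 31 -> skip
  v5 WRITE b 15 -> skip
  v6 WRITE a 19 -> keep
  v7 WRITE a 6 -> keep
  v8 WRITE a 7 -> keep
  v9 WRITE b 28 -> skip
  v10 WRITE b 19 -> skip
  v11 WRITE a 22 -> keep
  v12 WRITE a 12 -> drop (> snap)
  v13 WRITE c 20 -> skip
  v14 WRITE c 29 -> skip
  v15 WRITE a 14 -> drop (> snap)
Collected: [(2, 16), (3, 26), (6, 19), (7, 6), (8, 7), (11, 22)]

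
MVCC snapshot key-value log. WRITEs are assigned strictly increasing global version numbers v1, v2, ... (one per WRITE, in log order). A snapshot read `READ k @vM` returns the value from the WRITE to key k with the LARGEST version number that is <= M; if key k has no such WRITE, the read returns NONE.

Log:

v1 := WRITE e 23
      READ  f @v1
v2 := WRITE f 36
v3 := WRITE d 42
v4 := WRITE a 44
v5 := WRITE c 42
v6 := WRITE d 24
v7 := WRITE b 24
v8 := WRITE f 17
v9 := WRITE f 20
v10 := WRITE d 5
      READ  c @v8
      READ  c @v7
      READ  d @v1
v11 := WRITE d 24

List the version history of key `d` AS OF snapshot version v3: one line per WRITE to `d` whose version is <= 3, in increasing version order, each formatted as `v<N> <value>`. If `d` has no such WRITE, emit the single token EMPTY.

Scan writes for key=d with version <= 3:
  v1 WRITE e 23 -> skip
  v2 WRITE f 36 -> skip
  v3 WRITE d 42 -> keep
  v4 WRITE a 44 -> skip
  v5 WRITE c 42 -> skip
  v6 WRITE d 24 -> drop (> snap)
  v7 WRITE b 24 -> skip
  v8 WRITE f 17 -> skip
  v9 WRITE f 20 -> skip
  v10 WRITE d 5 -> drop (> snap)
  v11 WRITE d 24 -> drop (> snap)
Collected: [(3, 42)]

Answer: v3 42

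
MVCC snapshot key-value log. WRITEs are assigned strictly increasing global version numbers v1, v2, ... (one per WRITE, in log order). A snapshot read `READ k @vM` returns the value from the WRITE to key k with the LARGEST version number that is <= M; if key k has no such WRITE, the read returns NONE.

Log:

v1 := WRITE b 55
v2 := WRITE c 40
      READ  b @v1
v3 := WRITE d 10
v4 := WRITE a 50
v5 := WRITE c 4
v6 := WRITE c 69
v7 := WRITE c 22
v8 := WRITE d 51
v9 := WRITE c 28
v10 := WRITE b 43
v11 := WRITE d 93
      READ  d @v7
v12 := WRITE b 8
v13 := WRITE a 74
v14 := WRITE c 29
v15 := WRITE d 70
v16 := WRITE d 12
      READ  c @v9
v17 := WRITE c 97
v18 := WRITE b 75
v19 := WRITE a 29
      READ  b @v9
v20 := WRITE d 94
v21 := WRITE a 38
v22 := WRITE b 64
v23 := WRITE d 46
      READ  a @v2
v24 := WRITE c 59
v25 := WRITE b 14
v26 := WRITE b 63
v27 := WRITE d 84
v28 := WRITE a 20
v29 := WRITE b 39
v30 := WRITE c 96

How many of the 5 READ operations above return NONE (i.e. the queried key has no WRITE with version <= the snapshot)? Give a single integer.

v1: WRITE b=55  (b history now [(1, 55)])
v2: WRITE c=40  (c history now [(2, 40)])
READ b @v1: history=[(1, 55)] -> pick v1 -> 55
v3: WRITE d=10  (d history now [(3, 10)])
v4: WRITE a=50  (a history now [(4, 50)])
v5: WRITE c=4  (c history now [(2, 40), (5, 4)])
v6: WRITE c=69  (c history now [(2, 40), (5, 4), (6, 69)])
v7: WRITE c=22  (c history now [(2, 40), (5, 4), (6, 69), (7, 22)])
v8: WRITE d=51  (d history now [(3, 10), (8, 51)])
v9: WRITE c=28  (c history now [(2, 40), (5, 4), (6, 69), (7, 22), (9, 28)])
v10: WRITE b=43  (b history now [(1, 55), (10, 43)])
v11: WRITE d=93  (d history now [(3, 10), (8, 51), (11, 93)])
READ d @v7: history=[(3, 10), (8, 51), (11, 93)] -> pick v3 -> 10
v12: WRITE b=8  (b history now [(1, 55), (10, 43), (12, 8)])
v13: WRITE a=74  (a history now [(4, 50), (13, 74)])
v14: WRITE c=29  (c history now [(2, 40), (5, 4), (6, 69), (7, 22), (9, 28), (14, 29)])
v15: WRITE d=70  (d history now [(3, 10), (8, 51), (11, 93), (15, 70)])
v16: WRITE d=12  (d history now [(3, 10), (8, 51), (11, 93), (15, 70), (16, 12)])
READ c @v9: history=[(2, 40), (5, 4), (6, 69), (7, 22), (9, 28), (14, 29)] -> pick v9 -> 28
v17: WRITE c=97  (c history now [(2, 40), (5, 4), (6, 69), (7, 22), (9, 28), (14, 29), (17, 97)])
v18: WRITE b=75  (b history now [(1, 55), (10, 43), (12, 8), (18, 75)])
v19: WRITE a=29  (a history now [(4, 50), (13, 74), (19, 29)])
READ b @v9: history=[(1, 55), (10, 43), (12, 8), (18, 75)] -> pick v1 -> 55
v20: WRITE d=94  (d history now [(3, 10), (8, 51), (11, 93), (15, 70), (16, 12), (20, 94)])
v21: WRITE a=38  (a history now [(4, 50), (13, 74), (19, 29), (21, 38)])
v22: WRITE b=64  (b history now [(1, 55), (10, 43), (12, 8), (18, 75), (22, 64)])
v23: WRITE d=46  (d history now [(3, 10), (8, 51), (11, 93), (15, 70), (16, 12), (20, 94), (23, 46)])
READ a @v2: history=[(4, 50), (13, 74), (19, 29), (21, 38)] -> no version <= 2 -> NONE
v24: WRITE c=59  (c history now [(2, 40), (5, 4), (6, 69), (7, 22), (9, 28), (14, 29), (17, 97), (24, 59)])
v25: WRITE b=14  (b history now [(1, 55), (10, 43), (12, 8), (18, 75), (22, 64), (25, 14)])
v26: WRITE b=63  (b history now [(1, 55), (10, 43), (12, 8), (18, 75), (22, 64), (25, 14), (26, 63)])
v27: WRITE d=84  (d history now [(3, 10), (8, 51), (11, 93), (15, 70), (16, 12), (20, 94), (23, 46), (27, 84)])
v28: WRITE a=20  (a history now [(4, 50), (13, 74), (19, 29), (21, 38), (28, 20)])
v29: WRITE b=39  (b history now [(1, 55), (10, 43), (12, 8), (18, 75), (22, 64), (25, 14), (26, 63), (29, 39)])
v30: WRITE c=96  (c history now [(2, 40), (5, 4), (6, 69), (7, 22), (9, 28), (14, 29), (17, 97), (24, 59), (30, 96)])
Read results in order: ['55', '10', '28', '55', 'NONE']
NONE count = 1

Answer: 1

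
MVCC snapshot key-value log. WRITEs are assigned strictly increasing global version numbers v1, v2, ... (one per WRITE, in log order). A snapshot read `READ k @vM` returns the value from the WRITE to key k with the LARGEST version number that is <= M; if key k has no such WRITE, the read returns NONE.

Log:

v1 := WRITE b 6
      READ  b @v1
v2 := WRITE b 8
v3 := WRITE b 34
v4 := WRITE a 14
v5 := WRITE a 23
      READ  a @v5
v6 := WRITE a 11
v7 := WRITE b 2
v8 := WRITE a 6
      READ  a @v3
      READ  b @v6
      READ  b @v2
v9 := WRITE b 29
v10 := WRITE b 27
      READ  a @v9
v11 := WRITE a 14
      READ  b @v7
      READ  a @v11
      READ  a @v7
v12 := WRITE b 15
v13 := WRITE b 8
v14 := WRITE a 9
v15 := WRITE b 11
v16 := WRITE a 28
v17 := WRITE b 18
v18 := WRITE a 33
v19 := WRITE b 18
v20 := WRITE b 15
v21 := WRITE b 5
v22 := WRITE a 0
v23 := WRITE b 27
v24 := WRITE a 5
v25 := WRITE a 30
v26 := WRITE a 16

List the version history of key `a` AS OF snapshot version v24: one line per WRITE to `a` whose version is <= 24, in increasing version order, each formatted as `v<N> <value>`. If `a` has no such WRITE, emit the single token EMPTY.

Scan writes for key=a with version <= 24:
  v1 WRITE b 6 -> skip
  v2 WRITE b 8 -> skip
  v3 WRITE b 34 -> skip
  v4 WRITE a 14 -> keep
  v5 WRITE a 23 -> keep
  v6 WRITE a 11 -> keep
  v7 WRITE b 2 -> skip
  v8 WRITE a 6 -> keep
  v9 WRITE b 29 -> skip
  v10 WRITE b 27 -> skip
  v11 WRITE a 14 -> keep
  v12 WRITE b 15 -> skip
  v13 WRITE b 8 -> skip
  v14 WRITE a 9 -> keep
  v15 WRITE b 11 -> skip
  v16 WRITE a 28 -> keep
  v17 WRITE b 18 -> skip
  v18 WRITE a 33 -> keep
  v19 WRITE b 18 -> skip
  v20 WRITE b 15 -> skip
  v21 WRITE b 5 -> skip
  v22 WRITE a 0 -> keep
  v23 WRITE b 27 -> skip
  v24 WRITE a 5 -> keep
  v25 WRITE a 30 -> drop (> snap)
  v26 WRITE a 16 -> drop (> snap)
Collected: [(4, 14), (5, 23), (6, 11), (8, 6), (11, 14), (14, 9), (16, 28), (18, 33), (22, 0), (24, 5)]

Answer: v4 14
v5 23
v6 11
v8 6
v11 14
v14 9
v16 28
v18 33
v22 0
v24 5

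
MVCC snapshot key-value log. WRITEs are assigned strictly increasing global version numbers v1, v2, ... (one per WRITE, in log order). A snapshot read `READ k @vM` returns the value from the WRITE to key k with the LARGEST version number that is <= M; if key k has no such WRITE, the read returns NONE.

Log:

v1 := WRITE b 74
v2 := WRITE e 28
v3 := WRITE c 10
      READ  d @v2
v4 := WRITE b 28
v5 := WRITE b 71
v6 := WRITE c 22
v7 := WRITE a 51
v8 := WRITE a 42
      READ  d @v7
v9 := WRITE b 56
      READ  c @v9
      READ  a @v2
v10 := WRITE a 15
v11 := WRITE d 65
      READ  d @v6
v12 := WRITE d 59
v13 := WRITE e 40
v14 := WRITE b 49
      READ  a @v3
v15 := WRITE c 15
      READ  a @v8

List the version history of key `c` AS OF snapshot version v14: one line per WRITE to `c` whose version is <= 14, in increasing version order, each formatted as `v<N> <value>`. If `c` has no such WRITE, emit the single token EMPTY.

Answer: v3 10
v6 22

Derivation:
Scan writes for key=c with version <= 14:
  v1 WRITE b 74 -> skip
  v2 WRITE e 28 -> skip
  v3 WRITE c 10 -> keep
  v4 WRITE b 28 -> skip
  v5 WRITE b 71 -> skip
  v6 WRITE c 22 -> keep
  v7 WRITE a 51 -> skip
  v8 WRITE a 42 -> skip
  v9 WRITE b 56 -> skip
  v10 WRITE a 15 -> skip
  v11 WRITE d 65 -> skip
  v12 WRITE d 59 -> skip
  v13 WRITE e 40 -> skip
  v14 WRITE b 49 -> skip
  v15 WRITE c 15 -> drop (> snap)
Collected: [(3, 10), (6, 22)]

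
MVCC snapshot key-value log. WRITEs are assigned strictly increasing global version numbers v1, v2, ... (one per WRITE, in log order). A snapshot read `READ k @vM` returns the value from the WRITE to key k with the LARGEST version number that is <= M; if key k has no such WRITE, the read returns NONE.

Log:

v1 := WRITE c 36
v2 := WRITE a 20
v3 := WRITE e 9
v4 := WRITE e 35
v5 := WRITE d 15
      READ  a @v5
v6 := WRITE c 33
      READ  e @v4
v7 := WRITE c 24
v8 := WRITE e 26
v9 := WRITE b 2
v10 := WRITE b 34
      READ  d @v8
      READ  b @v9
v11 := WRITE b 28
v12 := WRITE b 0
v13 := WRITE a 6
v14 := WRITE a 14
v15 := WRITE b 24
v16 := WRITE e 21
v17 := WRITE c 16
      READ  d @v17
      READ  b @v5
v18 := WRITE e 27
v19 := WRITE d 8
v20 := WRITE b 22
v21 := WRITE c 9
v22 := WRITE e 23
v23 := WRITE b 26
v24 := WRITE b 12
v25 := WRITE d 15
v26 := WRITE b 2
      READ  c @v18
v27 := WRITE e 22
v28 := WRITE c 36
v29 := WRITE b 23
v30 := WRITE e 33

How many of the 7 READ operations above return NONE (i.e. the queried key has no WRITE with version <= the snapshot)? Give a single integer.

Answer: 1

Derivation:
v1: WRITE c=36  (c history now [(1, 36)])
v2: WRITE a=20  (a history now [(2, 20)])
v3: WRITE e=9  (e history now [(3, 9)])
v4: WRITE e=35  (e history now [(3, 9), (4, 35)])
v5: WRITE d=15  (d history now [(5, 15)])
READ a @v5: history=[(2, 20)] -> pick v2 -> 20
v6: WRITE c=33  (c history now [(1, 36), (6, 33)])
READ e @v4: history=[(3, 9), (4, 35)] -> pick v4 -> 35
v7: WRITE c=24  (c history now [(1, 36), (6, 33), (7, 24)])
v8: WRITE e=26  (e history now [(3, 9), (4, 35), (8, 26)])
v9: WRITE b=2  (b history now [(9, 2)])
v10: WRITE b=34  (b history now [(9, 2), (10, 34)])
READ d @v8: history=[(5, 15)] -> pick v5 -> 15
READ b @v9: history=[(9, 2), (10, 34)] -> pick v9 -> 2
v11: WRITE b=28  (b history now [(9, 2), (10, 34), (11, 28)])
v12: WRITE b=0  (b history now [(9, 2), (10, 34), (11, 28), (12, 0)])
v13: WRITE a=6  (a history now [(2, 20), (13, 6)])
v14: WRITE a=14  (a history now [(2, 20), (13, 6), (14, 14)])
v15: WRITE b=24  (b history now [(9, 2), (10, 34), (11, 28), (12, 0), (15, 24)])
v16: WRITE e=21  (e history now [(3, 9), (4, 35), (8, 26), (16, 21)])
v17: WRITE c=16  (c history now [(1, 36), (6, 33), (7, 24), (17, 16)])
READ d @v17: history=[(5, 15)] -> pick v5 -> 15
READ b @v5: history=[(9, 2), (10, 34), (11, 28), (12, 0), (15, 24)] -> no version <= 5 -> NONE
v18: WRITE e=27  (e history now [(3, 9), (4, 35), (8, 26), (16, 21), (18, 27)])
v19: WRITE d=8  (d history now [(5, 15), (19, 8)])
v20: WRITE b=22  (b history now [(9, 2), (10, 34), (11, 28), (12, 0), (15, 24), (20, 22)])
v21: WRITE c=9  (c history now [(1, 36), (6, 33), (7, 24), (17, 16), (21, 9)])
v22: WRITE e=23  (e history now [(3, 9), (4, 35), (8, 26), (16, 21), (18, 27), (22, 23)])
v23: WRITE b=26  (b history now [(9, 2), (10, 34), (11, 28), (12, 0), (15, 24), (20, 22), (23, 26)])
v24: WRITE b=12  (b history now [(9, 2), (10, 34), (11, 28), (12, 0), (15, 24), (20, 22), (23, 26), (24, 12)])
v25: WRITE d=15  (d history now [(5, 15), (19, 8), (25, 15)])
v26: WRITE b=2  (b history now [(9, 2), (10, 34), (11, 28), (12, 0), (15, 24), (20, 22), (23, 26), (24, 12), (26, 2)])
READ c @v18: history=[(1, 36), (6, 33), (7, 24), (17, 16), (21, 9)] -> pick v17 -> 16
v27: WRITE e=22  (e history now [(3, 9), (4, 35), (8, 26), (16, 21), (18, 27), (22, 23), (27, 22)])
v28: WRITE c=36  (c history now [(1, 36), (6, 33), (7, 24), (17, 16), (21, 9), (28, 36)])
v29: WRITE b=23  (b history now [(9, 2), (10, 34), (11, 28), (12, 0), (15, 24), (20, 22), (23, 26), (24, 12), (26, 2), (29, 23)])
v30: WRITE e=33  (e history now [(3, 9), (4, 35), (8, 26), (16, 21), (18, 27), (22, 23), (27, 22), (30, 33)])
Read results in order: ['20', '35', '15', '2', '15', 'NONE', '16']
NONE count = 1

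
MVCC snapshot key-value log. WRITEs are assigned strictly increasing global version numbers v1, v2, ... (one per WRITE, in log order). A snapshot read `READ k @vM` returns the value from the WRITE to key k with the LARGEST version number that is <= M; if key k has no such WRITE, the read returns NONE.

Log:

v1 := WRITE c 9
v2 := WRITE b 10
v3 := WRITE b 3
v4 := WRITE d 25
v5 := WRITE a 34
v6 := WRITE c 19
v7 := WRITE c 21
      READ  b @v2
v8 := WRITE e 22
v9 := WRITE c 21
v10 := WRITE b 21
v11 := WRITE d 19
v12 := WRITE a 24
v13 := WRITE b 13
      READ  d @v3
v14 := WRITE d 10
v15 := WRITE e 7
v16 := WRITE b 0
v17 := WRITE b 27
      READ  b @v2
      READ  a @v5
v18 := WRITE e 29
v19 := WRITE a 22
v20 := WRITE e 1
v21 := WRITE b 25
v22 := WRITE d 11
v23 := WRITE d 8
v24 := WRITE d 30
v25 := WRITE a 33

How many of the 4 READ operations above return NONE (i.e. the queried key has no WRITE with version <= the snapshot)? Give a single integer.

v1: WRITE c=9  (c history now [(1, 9)])
v2: WRITE b=10  (b history now [(2, 10)])
v3: WRITE b=3  (b history now [(2, 10), (3, 3)])
v4: WRITE d=25  (d history now [(4, 25)])
v5: WRITE a=34  (a history now [(5, 34)])
v6: WRITE c=19  (c history now [(1, 9), (6, 19)])
v7: WRITE c=21  (c history now [(1, 9), (6, 19), (7, 21)])
READ b @v2: history=[(2, 10), (3, 3)] -> pick v2 -> 10
v8: WRITE e=22  (e history now [(8, 22)])
v9: WRITE c=21  (c history now [(1, 9), (6, 19), (7, 21), (9, 21)])
v10: WRITE b=21  (b history now [(2, 10), (3, 3), (10, 21)])
v11: WRITE d=19  (d history now [(4, 25), (11, 19)])
v12: WRITE a=24  (a history now [(5, 34), (12, 24)])
v13: WRITE b=13  (b history now [(2, 10), (3, 3), (10, 21), (13, 13)])
READ d @v3: history=[(4, 25), (11, 19)] -> no version <= 3 -> NONE
v14: WRITE d=10  (d history now [(4, 25), (11, 19), (14, 10)])
v15: WRITE e=7  (e history now [(8, 22), (15, 7)])
v16: WRITE b=0  (b history now [(2, 10), (3, 3), (10, 21), (13, 13), (16, 0)])
v17: WRITE b=27  (b history now [(2, 10), (3, 3), (10, 21), (13, 13), (16, 0), (17, 27)])
READ b @v2: history=[(2, 10), (3, 3), (10, 21), (13, 13), (16, 0), (17, 27)] -> pick v2 -> 10
READ a @v5: history=[(5, 34), (12, 24)] -> pick v5 -> 34
v18: WRITE e=29  (e history now [(8, 22), (15, 7), (18, 29)])
v19: WRITE a=22  (a history now [(5, 34), (12, 24), (19, 22)])
v20: WRITE e=1  (e history now [(8, 22), (15, 7), (18, 29), (20, 1)])
v21: WRITE b=25  (b history now [(2, 10), (3, 3), (10, 21), (13, 13), (16, 0), (17, 27), (21, 25)])
v22: WRITE d=11  (d history now [(4, 25), (11, 19), (14, 10), (22, 11)])
v23: WRITE d=8  (d history now [(4, 25), (11, 19), (14, 10), (22, 11), (23, 8)])
v24: WRITE d=30  (d history now [(4, 25), (11, 19), (14, 10), (22, 11), (23, 8), (24, 30)])
v25: WRITE a=33  (a history now [(5, 34), (12, 24), (19, 22), (25, 33)])
Read results in order: ['10', 'NONE', '10', '34']
NONE count = 1

Answer: 1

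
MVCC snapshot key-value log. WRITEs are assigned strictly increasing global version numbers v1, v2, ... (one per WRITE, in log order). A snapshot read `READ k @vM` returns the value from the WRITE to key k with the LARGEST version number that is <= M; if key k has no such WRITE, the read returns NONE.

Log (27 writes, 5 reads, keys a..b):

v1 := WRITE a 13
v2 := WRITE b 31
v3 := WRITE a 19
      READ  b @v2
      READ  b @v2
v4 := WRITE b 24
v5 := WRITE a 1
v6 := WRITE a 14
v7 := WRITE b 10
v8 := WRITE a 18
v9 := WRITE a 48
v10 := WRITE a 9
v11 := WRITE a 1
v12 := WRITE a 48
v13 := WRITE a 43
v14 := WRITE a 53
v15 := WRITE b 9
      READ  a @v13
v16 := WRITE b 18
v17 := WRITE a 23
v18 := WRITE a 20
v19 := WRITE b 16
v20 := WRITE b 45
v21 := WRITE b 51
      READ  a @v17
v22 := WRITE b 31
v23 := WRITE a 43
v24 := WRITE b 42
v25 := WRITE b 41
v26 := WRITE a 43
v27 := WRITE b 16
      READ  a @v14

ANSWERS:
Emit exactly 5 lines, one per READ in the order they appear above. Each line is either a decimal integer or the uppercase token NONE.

v1: WRITE a=13  (a history now [(1, 13)])
v2: WRITE b=31  (b history now [(2, 31)])
v3: WRITE a=19  (a history now [(1, 13), (3, 19)])
READ b @v2: history=[(2, 31)] -> pick v2 -> 31
READ b @v2: history=[(2, 31)] -> pick v2 -> 31
v4: WRITE b=24  (b history now [(2, 31), (4, 24)])
v5: WRITE a=1  (a history now [(1, 13), (3, 19), (5, 1)])
v6: WRITE a=14  (a history now [(1, 13), (3, 19), (5, 1), (6, 14)])
v7: WRITE b=10  (b history now [(2, 31), (4, 24), (7, 10)])
v8: WRITE a=18  (a history now [(1, 13), (3, 19), (5, 1), (6, 14), (8, 18)])
v9: WRITE a=48  (a history now [(1, 13), (3, 19), (5, 1), (6, 14), (8, 18), (9, 48)])
v10: WRITE a=9  (a history now [(1, 13), (3, 19), (5, 1), (6, 14), (8, 18), (9, 48), (10, 9)])
v11: WRITE a=1  (a history now [(1, 13), (3, 19), (5, 1), (6, 14), (8, 18), (9, 48), (10, 9), (11, 1)])
v12: WRITE a=48  (a history now [(1, 13), (3, 19), (5, 1), (6, 14), (8, 18), (9, 48), (10, 9), (11, 1), (12, 48)])
v13: WRITE a=43  (a history now [(1, 13), (3, 19), (5, 1), (6, 14), (8, 18), (9, 48), (10, 9), (11, 1), (12, 48), (13, 43)])
v14: WRITE a=53  (a history now [(1, 13), (3, 19), (5, 1), (6, 14), (8, 18), (9, 48), (10, 9), (11, 1), (12, 48), (13, 43), (14, 53)])
v15: WRITE b=9  (b history now [(2, 31), (4, 24), (7, 10), (15, 9)])
READ a @v13: history=[(1, 13), (3, 19), (5, 1), (6, 14), (8, 18), (9, 48), (10, 9), (11, 1), (12, 48), (13, 43), (14, 53)] -> pick v13 -> 43
v16: WRITE b=18  (b history now [(2, 31), (4, 24), (7, 10), (15, 9), (16, 18)])
v17: WRITE a=23  (a history now [(1, 13), (3, 19), (5, 1), (6, 14), (8, 18), (9, 48), (10, 9), (11, 1), (12, 48), (13, 43), (14, 53), (17, 23)])
v18: WRITE a=20  (a history now [(1, 13), (3, 19), (5, 1), (6, 14), (8, 18), (9, 48), (10, 9), (11, 1), (12, 48), (13, 43), (14, 53), (17, 23), (18, 20)])
v19: WRITE b=16  (b history now [(2, 31), (4, 24), (7, 10), (15, 9), (16, 18), (19, 16)])
v20: WRITE b=45  (b history now [(2, 31), (4, 24), (7, 10), (15, 9), (16, 18), (19, 16), (20, 45)])
v21: WRITE b=51  (b history now [(2, 31), (4, 24), (7, 10), (15, 9), (16, 18), (19, 16), (20, 45), (21, 51)])
READ a @v17: history=[(1, 13), (3, 19), (5, 1), (6, 14), (8, 18), (9, 48), (10, 9), (11, 1), (12, 48), (13, 43), (14, 53), (17, 23), (18, 20)] -> pick v17 -> 23
v22: WRITE b=31  (b history now [(2, 31), (4, 24), (7, 10), (15, 9), (16, 18), (19, 16), (20, 45), (21, 51), (22, 31)])
v23: WRITE a=43  (a history now [(1, 13), (3, 19), (5, 1), (6, 14), (8, 18), (9, 48), (10, 9), (11, 1), (12, 48), (13, 43), (14, 53), (17, 23), (18, 20), (23, 43)])
v24: WRITE b=42  (b history now [(2, 31), (4, 24), (7, 10), (15, 9), (16, 18), (19, 16), (20, 45), (21, 51), (22, 31), (24, 42)])
v25: WRITE b=41  (b history now [(2, 31), (4, 24), (7, 10), (15, 9), (16, 18), (19, 16), (20, 45), (21, 51), (22, 31), (24, 42), (25, 41)])
v26: WRITE a=43  (a history now [(1, 13), (3, 19), (5, 1), (6, 14), (8, 18), (9, 48), (10, 9), (11, 1), (12, 48), (13, 43), (14, 53), (17, 23), (18, 20), (23, 43), (26, 43)])
v27: WRITE b=16  (b history now [(2, 31), (4, 24), (7, 10), (15, 9), (16, 18), (19, 16), (20, 45), (21, 51), (22, 31), (24, 42), (25, 41), (27, 16)])
READ a @v14: history=[(1, 13), (3, 19), (5, 1), (6, 14), (8, 18), (9, 48), (10, 9), (11, 1), (12, 48), (13, 43), (14, 53), (17, 23), (18, 20), (23, 43), (26, 43)] -> pick v14 -> 53

Answer: 31
31
43
23
53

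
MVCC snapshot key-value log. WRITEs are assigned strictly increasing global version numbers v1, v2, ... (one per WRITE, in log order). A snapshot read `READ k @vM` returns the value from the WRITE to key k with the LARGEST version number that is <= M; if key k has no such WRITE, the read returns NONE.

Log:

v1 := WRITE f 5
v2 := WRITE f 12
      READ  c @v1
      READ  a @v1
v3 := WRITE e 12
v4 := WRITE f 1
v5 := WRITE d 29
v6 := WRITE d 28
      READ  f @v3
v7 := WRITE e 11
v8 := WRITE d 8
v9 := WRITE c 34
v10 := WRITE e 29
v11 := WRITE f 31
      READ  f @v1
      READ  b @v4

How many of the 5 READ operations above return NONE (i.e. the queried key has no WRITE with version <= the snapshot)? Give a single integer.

Answer: 3

Derivation:
v1: WRITE f=5  (f history now [(1, 5)])
v2: WRITE f=12  (f history now [(1, 5), (2, 12)])
READ c @v1: history=[] -> no version <= 1 -> NONE
READ a @v1: history=[] -> no version <= 1 -> NONE
v3: WRITE e=12  (e history now [(3, 12)])
v4: WRITE f=1  (f history now [(1, 5), (2, 12), (4, 1)])
v5: WRITE d=29  (d history now [(5, 29)])
v6: WRITE d=28  (d history now [(5, 29), (6, 28)])
READ f @v3: history=[(1, 5), (2, 12), (4, 1)] -> pick v2 -> 12
v7: WRITE e=11  (e history now [(3, 12), (7, 11)])
v8: WRITE d=8  (d history now [(5, 29), (6, 28), (8, 8)])
v9: WRITE c=34  (c history now [(9, 34)])
v10: WRITE e=29  (e history now [(3, 12), (7, 11), (10, 29)])
v11: WRITE f=31  (f history now [(1, 5), (2, 12), (4, 1), (11, 31)])
READ f @v1: history=[(1, 5), (2, 12), (4, 1), (11, 31)] -> pick v1 -> 5
READ b @v4: history=[] -> no version <= 4 -> NONE
Read results in order: ['NONE', 'NONE', '12', '5', 'NONE']
NONE count = 3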